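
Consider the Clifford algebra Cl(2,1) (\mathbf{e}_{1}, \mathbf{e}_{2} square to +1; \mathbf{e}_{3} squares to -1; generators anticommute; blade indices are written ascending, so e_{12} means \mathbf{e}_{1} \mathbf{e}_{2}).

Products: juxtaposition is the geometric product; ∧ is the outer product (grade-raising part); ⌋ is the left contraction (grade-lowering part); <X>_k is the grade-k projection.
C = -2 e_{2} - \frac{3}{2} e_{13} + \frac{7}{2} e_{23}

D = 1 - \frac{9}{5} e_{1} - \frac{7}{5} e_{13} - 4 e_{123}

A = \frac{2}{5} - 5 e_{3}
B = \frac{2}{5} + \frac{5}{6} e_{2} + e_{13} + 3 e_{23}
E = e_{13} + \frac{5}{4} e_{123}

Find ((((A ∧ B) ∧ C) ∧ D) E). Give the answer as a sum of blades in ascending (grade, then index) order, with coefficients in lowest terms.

step 1: \frac{4}{25} + \frac{1}{3} e_{2} - 2 e_{3} + \frac{2}{5} e_{13} + \frac{161}{30} e_{23}
step 2: -\frac{8}{25} e_{2} - \frac{6}{25} e_{13} - \frac{86}{25} e_{23} + \frac{13}{10} e_{123}
step 3: -\frac{8}{25} e_{2} - \frac{72}{125} e_{12} - \frac{6}{25} e_{13} - \frac{86}{25} e_{23} + \frac{1761}{250} e_{123}
step 4: \frac{1713}{200} - \frac{43}{10} e_{1} - \frac{843}{125} e_{2} + \frac{18}{25} e_{3} + \frac{86}{25} e_{12} + \frac{2}{5} e_{13} + \frac{72}{125} e_{23} + \frac{8}{25} e_{123}
Answer: \frac{1713}{200} - \frac{43}{10} e_{1} - \frac{843}{125} e_{2} + \frac{18}{25} e_{3} + \frac{86}{25} e_{12} + \frac{2}{5} e_{13} + \frac{72}{125} e_{23} + \frac{8}{25} e_{123}


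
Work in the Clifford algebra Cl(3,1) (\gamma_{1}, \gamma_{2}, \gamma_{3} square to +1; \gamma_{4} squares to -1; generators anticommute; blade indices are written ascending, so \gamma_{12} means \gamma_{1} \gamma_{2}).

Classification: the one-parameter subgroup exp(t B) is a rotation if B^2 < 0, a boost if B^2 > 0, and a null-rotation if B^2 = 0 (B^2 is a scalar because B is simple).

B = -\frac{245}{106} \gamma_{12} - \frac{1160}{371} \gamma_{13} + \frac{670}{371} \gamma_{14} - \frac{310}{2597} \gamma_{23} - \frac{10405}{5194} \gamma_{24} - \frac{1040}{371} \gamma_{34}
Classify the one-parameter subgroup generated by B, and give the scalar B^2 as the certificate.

B^2 term by term: the squares give (-\frac{245}{106})^2*(\gamma_{12})^2 + (-\frac{1160}{371})^2*(\gamma_{13})^2 + (\frac{670}{371})^2*(\gamma_{14})^2 + (-\frac{310}{2597})^2*(\gamma_{23})^2 + (-\frac{10405}{5194})^2*(\gamma_{24})^2 + (-\frac{1040}{371})^2*(\gamma_{34})^2 = \frac{60025}{11236}*(-1) + \frac{1345600}{137641}*(-1) + \frac{448900}{137641}*(+1) + \frac{96100}{6744409}*(-1) + \frac{108264025}{26977636}*(+1) + \frac{1081600}{137641}*(+1) = 0 (each basis 2-blade squares to minus the product of its generators' squares); cross terms between blades sharing an index anticommute and cancel; the commuting (index-disjoint) pairs give grade-4 terms 2*c*c'*(blade product), which cancel blade by blade — \gamma_{1234}: \frac{36400}{2809} - \frac{12069800}{963487} - \frac{415400}{963487} = 0 — confirming B is simple. So B^2 = 0.
Answer: null-rotation, certificate B^2 = 0. Check the certificate: B^2 = 0, and that sign is decisive whatever form B takes.


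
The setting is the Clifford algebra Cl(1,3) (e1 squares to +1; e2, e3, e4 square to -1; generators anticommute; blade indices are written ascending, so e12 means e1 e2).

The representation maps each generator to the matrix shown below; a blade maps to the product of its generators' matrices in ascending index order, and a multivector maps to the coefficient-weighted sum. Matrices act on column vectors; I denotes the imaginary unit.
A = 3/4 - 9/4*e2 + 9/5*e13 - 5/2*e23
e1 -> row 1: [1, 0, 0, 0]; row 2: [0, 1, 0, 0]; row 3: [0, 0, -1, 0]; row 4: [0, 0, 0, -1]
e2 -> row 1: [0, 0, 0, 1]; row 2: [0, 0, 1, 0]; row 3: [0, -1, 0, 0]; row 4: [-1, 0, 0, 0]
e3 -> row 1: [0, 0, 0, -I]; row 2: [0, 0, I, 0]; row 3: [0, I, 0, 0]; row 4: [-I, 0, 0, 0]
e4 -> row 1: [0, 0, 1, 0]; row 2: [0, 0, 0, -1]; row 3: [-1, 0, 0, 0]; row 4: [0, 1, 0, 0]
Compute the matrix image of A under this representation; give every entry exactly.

Bivector images (products of the table entries): rho(e13) = rho(e1)rho(e3) = row 1: [0, 0, 0, -I]; row 2: [0, 0, I, 0]; row 3: [0, -I, 0, 0]; row 4: [I, 0, 0, 0]; rho(e23) = rho(e2)rho(e3) = row 1: [-I, 0, 0, 0]; row 2: [0, I, 0, 0]; row 3: [0, 0, -I, 0]; row 4: [0, 0, 0, I].
M = (3/4)*1 + (-9/4)*rho(e2) + (9/5)*rho(e13) + (-5/2)*rho(e23), summed entrywise (1 is the identity matrix):
Answer: row 1: [3/4 + 5*I/2, 0, 0, -9/4 - 9*I/5]; row 2: [0, 3/4 - 5*I/2, -9/4 + 9*I/5, 0]; row 3: [0, 9/4 - 9*I/5, 3/4 + 5*I/2, 0]; row 4: [9/4 + 9*I/5, 0, 0, 3/4 - 5*I/2]


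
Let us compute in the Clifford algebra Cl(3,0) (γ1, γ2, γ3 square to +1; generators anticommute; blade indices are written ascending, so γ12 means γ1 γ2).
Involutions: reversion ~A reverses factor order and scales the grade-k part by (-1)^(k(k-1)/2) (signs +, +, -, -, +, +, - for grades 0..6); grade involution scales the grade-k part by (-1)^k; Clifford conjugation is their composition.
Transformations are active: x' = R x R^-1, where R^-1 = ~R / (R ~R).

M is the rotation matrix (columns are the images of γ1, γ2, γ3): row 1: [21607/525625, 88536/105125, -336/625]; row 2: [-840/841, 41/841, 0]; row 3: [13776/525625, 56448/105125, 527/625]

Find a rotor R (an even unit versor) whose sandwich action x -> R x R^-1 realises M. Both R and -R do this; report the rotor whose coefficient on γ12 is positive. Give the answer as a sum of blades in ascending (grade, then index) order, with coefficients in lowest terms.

Method: write R = a + b12*γ12 + b13*γ13 + b23*γ23 with a^2 + b12^2 + b13^2 + b23^2 = 1 (so R^-1 = ~R). Expanding the columns R e_j ~R gives tr M = 4a^2 - 1 and, from the antisymmetric part, M21 - M12 = -4a*b12, M13 - M31 = 4a*b13, M32 - M23 = -4a*b23.
Here tr M = 490439/525625, so a^2 = (1 + tr M)/4 = 254016/525625 and a = ±504/725. Taking a = 504/725: M21 - M12 = -193536/105125, M13 - M31 = -296352/525625, M32 - M23 = 56448/105125, giving b12 = 96/145, b13 = -147/725, b23 = -28/145, i.e. R = 504/725 + 96/145*γ12 - 147/725*γ13 - 28/145*γ23.
Its γ12 coefficient is already positive.
Answer: 504/725 + 96/145*γ12 - 147/725*γ13 - 28/145*γ23. Why the constraint matters: R and -R act identically through the sandwich — M has trace 490439/525625 either way — so only the sign condition on γ12 picks one of the two preimages.


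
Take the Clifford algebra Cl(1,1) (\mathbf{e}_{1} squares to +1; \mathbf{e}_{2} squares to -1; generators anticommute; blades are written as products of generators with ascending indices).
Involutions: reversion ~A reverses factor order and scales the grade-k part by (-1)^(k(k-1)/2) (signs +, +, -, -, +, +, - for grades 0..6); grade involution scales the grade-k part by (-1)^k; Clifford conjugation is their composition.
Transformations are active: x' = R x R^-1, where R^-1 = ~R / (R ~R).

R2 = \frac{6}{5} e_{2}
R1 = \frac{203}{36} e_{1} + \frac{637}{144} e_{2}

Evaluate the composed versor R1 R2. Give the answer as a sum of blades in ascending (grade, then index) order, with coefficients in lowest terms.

Distribute over the terms of R2 (each basis-blade product reordered to ascending indices, repeated generators contracted through their squares):
R1 (\frac{6}{5} e_{2}) = -\frac{637}{120} + \frac{203}{30} e_{1} e_{2}
Answer: -\frac{637}{120} + \frac{203}{30} e_{1} e_{2}


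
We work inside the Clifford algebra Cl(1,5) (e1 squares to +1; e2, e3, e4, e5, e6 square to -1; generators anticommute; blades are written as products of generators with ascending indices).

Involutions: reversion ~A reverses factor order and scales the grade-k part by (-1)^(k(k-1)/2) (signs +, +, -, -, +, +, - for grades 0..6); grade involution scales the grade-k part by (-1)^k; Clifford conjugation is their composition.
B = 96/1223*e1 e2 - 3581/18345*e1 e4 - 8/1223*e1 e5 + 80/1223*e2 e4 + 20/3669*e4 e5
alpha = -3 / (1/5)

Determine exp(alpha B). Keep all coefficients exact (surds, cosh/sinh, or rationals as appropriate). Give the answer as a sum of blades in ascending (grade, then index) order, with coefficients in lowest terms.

B^2 term by term: the squares give (96/1223)^2*(e1 e2)^2 + (-3581/18345)^2*(e1 e4)^2 + (-8/1223)^2*(e1 e5)^2 + (80/1223)^2*(e2 e4)^2 + (20/3669)^2*(e4 e5)^2 = 9216/1495729*(+1) + 12823561/336539025*(+1) + 64/1495729*(+1) + 6400/1495729*(-1) + 400/13461561*(-1) = 1/25 (each basis 2-blade squares to minus the product of its generators' squares); cross terms between blades sharing an index anticommute and cancel; the commuting (index-disjoint) pairs give grade-4 terms 2*c*c'*(blade product), which cancel blade by blade — e1 e2 e4 e5: 1280/1495729 - 1280/1495729 = 0 — confirming B is simple. So B^2 = 1/25.
B^2 = 1/25 — the series telescopes hyperbolically here: l = 1/5, alpha*l = -3, so exp(alpha B) = cosh(-3) + (sinh(-3)/(1/5))*B = cosh(3) + (-5*sinh(3))*B.
Answer: cosh(3) - 480*sinh(3)/1223*e1 e2 + 3581*sinh(3)/3669*e1 e4 + 40*sinh(3)/1223*e1 e5 - 400*sinh(3)/1223*e2 e4 - 100*sinh(3)/3669*e4 e5


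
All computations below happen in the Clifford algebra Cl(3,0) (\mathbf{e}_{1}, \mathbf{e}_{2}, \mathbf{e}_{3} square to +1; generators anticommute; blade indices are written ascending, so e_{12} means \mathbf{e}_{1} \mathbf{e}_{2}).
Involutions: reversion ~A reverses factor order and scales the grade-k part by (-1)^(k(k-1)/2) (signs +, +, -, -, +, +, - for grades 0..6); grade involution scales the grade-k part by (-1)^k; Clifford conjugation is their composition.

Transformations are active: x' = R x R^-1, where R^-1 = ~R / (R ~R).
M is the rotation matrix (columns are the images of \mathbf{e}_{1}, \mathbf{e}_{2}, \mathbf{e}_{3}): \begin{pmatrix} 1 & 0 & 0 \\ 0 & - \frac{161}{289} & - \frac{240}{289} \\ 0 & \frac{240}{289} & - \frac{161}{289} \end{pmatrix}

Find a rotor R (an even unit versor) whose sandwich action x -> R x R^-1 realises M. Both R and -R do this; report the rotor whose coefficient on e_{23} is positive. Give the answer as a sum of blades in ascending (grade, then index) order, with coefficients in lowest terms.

Method: write R = a + b12*e_{12} + b13*e_{13} + b23*e_{23} with a^2 + b12^2 + b13^2 + b23^2 = 1 (so R^-1 = ~R). Expanding the columns R e_j ~R gives tr M = 4a^2 - 1 and, from the antisymmetric part, M21 - M12 = -4a*b12, M13 - M31 = 4a*b13, M32 - M23 = -4a*b23.
Here tr M = -\frac{33}{289}, so a^2 = (1 + tr M)/4 = \frac{64}{289} and a = ±\frac{8}{17}. Taking a = \frac{8}{17}: M21 - M12 = 0, M13 - M31 = 0, M32 - M23 = \frac{480}{289}, giving b12 = 0, b13 = 0, b23 = -\frac{15}{17}, i.e. R = \frac{8}{17} - \frac{15}{17} e_{23}.
Its e_{23} coefficient is negative, so report the other preimage -R.
Answer: -\frac{8}{17} + \frac{15}{17} e_{23}. Recall the cover is two-to-one: with M of trace -\frac{33}{289}, both preimages act alike, and the stated e_{23} sign chooses the sheet.


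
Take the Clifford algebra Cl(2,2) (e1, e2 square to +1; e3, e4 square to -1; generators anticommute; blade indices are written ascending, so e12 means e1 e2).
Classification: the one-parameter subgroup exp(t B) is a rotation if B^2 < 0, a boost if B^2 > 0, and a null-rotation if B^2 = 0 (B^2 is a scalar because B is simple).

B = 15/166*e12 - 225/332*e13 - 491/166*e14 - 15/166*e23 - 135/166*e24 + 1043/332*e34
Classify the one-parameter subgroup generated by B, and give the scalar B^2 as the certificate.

B^2 term by term: the squares give (15/166)^2*(e12)^2 + (-225/332)^2*(e13)^2 + (-491/166)^2*(e14)^2 + (-15/166)^2*(e23)^2 + (-135/166)^2*(e24)^2 + (1043/332)^2*(e34)^2 = 225/27556*(-1) + 50625/110224*(+1) + 241081/27556*(+1) + 225/27556*(+1) + 18225/27556*(+1) + 1087849/110224*(-1) = 0 (each basis 2-blade squares to minus the product of its generators' squares); cross terms between blades sharing an index anticommute and cancel; the commuting (index-disjoint) pairs give grade-4 terms 2*c*c'*(blade product), which cancel blade by blade — e1234: 15645/27556 - 30375/27556 + 7365/13778 = 0 — confirming B is simple. So B^2 = 0.
Answer: null-rotation, certificate B^2 = 0. Certificate logic: 0 is a conjugation-invariant scalar, so its sign fixes rotation versus boost versus null-rotation outright.


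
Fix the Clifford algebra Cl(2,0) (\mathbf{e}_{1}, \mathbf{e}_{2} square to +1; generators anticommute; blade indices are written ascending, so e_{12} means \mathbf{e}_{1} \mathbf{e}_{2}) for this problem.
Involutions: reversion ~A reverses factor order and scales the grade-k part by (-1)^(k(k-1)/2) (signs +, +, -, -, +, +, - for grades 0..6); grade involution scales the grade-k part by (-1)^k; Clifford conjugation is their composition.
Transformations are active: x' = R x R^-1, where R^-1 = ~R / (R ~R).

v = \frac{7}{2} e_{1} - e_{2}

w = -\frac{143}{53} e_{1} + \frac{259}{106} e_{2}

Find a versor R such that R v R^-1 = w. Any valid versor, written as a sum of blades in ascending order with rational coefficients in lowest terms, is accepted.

Sketch: the shared square \frac{53}{4} makes R = v + w = \frac{85}{106} e_{1} + \frac{153}{106} e_{2} the natural versor; its sandwich fixes that direction, negates (v - w)/2, and sends v to w.
Answer: \frac{85}{106} e_{1} + \frac{153}{106} e_{2}


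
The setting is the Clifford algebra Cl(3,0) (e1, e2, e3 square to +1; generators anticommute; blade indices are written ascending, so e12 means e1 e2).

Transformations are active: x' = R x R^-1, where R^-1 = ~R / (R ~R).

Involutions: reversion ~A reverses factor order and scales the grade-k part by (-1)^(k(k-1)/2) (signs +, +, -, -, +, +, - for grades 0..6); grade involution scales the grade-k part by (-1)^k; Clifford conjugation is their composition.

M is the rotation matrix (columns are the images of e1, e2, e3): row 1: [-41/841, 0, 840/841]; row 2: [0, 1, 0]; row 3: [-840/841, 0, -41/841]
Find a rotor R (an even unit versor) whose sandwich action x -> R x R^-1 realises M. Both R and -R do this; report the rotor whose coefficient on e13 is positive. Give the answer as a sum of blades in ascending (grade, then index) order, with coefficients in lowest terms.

Method: write R = a + b12*e12 + b13*e13 + b23*e23 with a^2 + b12^2 + b13^2 + b23^2 = 1 (so R^-1 = ~R). Expanding the columns R e_j ~R gives tr M = 4a^2 - 1 and, from the antisymmetric part, M21 - M12 = -4a*b12, M13 - M31 = 4a*b13, M32 - M23 = -4a*b23.
Here tr M = 759/841, so a^2 = (1 + tr M)/4 = 400/841 and a = ±20/29. Taking a = 20/29: M21 - M12 = 0, M13 - M31 = 1680/841, M32 - M23 = 0, giving b12 = 0, b13 = 21/29, b23 = 0, i.e. R = 20/29 + 21/29*e13.
Its e13 coefficient is already positive.
Answer: 20/29 + 21/29*e13. Note: both R and -R realise this M (trace 759/841); the covering map identifies them, and the e13-coefficient sign is the tie-breaker.


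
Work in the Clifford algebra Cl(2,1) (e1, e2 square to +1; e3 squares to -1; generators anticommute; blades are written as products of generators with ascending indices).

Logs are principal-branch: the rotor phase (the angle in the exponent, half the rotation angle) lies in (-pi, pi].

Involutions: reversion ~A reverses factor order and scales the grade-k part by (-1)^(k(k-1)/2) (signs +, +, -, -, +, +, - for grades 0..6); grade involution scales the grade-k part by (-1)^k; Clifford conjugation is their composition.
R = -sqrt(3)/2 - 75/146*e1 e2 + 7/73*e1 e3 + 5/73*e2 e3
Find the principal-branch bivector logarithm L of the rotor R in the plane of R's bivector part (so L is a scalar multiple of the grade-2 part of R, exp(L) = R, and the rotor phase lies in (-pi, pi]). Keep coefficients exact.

The scalar part of R is -sqrt(3)/2, which pins the rotor phase on the principal branch; dividing the bivector part by the sine of that phase recovers the unit plane, and L is the phase times that plane.
Concretely: cos(phase) = -sqrt(3)/2 gives phase = ±5*pi/6, and since phase/sin(phase) is even the sign is immaterial: L = (phase/sin(phase)) * <R>_2 = (5*pi/3) * <R>_2.
Answer: -125*pi/146*e1 e2 + 35*pi/219*e1 e3 + 25*pi/219*e2 e3


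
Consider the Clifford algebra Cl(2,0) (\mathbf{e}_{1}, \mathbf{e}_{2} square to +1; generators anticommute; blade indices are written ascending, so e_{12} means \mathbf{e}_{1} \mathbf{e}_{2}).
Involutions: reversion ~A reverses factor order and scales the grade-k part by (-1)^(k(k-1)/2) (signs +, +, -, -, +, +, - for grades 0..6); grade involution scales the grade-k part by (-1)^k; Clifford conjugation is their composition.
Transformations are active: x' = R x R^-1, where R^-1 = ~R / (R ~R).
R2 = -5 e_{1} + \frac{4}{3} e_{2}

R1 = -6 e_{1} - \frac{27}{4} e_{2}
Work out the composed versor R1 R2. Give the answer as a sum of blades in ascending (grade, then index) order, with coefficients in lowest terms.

Distribute over the terms of R1 (each basis-blade product reordered to ascending indices, repeated generators contracted through their squares):
(-6 e_{1}) R2 = 30 - 8 e_{12}
(-\frac{27}{4} e_{2}) R2 = -9 - \frac{135}{4} e_{12}
Summing the partial products and collecting blades:
Answer: 21 - \frac{167}{4} e_{12}


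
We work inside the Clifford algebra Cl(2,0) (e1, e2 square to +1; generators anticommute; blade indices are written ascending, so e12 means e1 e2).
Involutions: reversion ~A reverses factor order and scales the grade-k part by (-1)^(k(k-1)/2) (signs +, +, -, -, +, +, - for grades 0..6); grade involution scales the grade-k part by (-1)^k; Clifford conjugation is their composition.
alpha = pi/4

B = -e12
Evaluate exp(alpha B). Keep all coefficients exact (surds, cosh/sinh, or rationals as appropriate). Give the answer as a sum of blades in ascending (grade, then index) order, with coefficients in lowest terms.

B^2 = (-1)^2*(e12)^2 = 1*(-1) = -1 (a basis 2-blade squares to minus the product of its generators' squares).
B^2 = -1 — circular case — the even/odd split gives cos and sin: l = 1, alpha*l = pi/4, so exp(alpha B) = cos(pi/4) + (sin(pi/4)/1)*B = sqrt(2)/2 + (sqrt(2)/2)*B.
Answer: sqrt(2)/2 - sqrt(2)/2*e12


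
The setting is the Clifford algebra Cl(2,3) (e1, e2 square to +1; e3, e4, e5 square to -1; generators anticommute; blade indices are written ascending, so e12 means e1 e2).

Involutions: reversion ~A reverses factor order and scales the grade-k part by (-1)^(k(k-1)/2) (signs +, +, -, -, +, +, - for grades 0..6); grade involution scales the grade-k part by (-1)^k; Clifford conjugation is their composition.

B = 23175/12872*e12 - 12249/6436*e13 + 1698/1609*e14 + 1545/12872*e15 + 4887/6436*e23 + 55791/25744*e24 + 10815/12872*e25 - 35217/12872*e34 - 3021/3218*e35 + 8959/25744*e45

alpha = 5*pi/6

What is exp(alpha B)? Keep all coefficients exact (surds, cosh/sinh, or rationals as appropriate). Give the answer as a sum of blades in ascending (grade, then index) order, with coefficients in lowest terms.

B^2 term by term: the squares give (23175/12872)^2*(e12)^2 + (-12249/6436)^2*(e13)^2 + (1698/1609)^2*(e14)^2 + (1545/12872)^2*(e15)^2 + (4887/6436)^2*(e23)^2 + (55791/25744)^2*(e24)^2 + (10815/12872)^2*(e25)^2 + (-35217/12872)^2*(e34)^2 + (-3021/3218)^2*(e35)^2 + (8959/25744)^2*(e45)^2 = 537080625/165688384*(-1) + 150038001/41422096*(+1) + 2883204/2588881*(+1) + 2387025/165688384*(+1) + 23882769/41422096*(+1) + 3112635681/662753536*(+1) + 116964225/165688384*(+1) + 1240237089/165688384*(-1) + 9126441/10355524*(-1) + 80263681/662753536*(-1) = -1 (each basis 2-blade squares to minus the product of its generators' squares); cross terms between blades sharing an index anticommute and cancel; the commuting (index-disjoint) pairs give grade-4 terms 2*c*c'*(blade product), which cancel blade by blade — e1234: -816153975/82844192 + 683383959/82844192 + 4149063/2588881 = 0; e1235: -70011675/20711048 + 132472935/41422096 + 7550415/41422096 = 0; e1245: 207624825/165688384 - 9181935/5177762 + 86197095/165688384 = 0; e1345: -109738791/82844192 + 5129658/2588881 - 54410265/82844192 = 0; e2345: 43782633/82844192 + 168544611/41422096 - 380871855/82844192 = 0 — confirming B is simple. So B^2 = -1.
B^2 = -1 — circular case — the even/odd split gives cos and sin: l = 1, alpha*l = 5*pi/6, so exp(alpha B) = cos(5*pi/6) + (sin(5*pi/6)/1)*B = -sqrt(3)/2 + (1/2)*B.
Answer: -sqrt(3)/2 + 23175/25744*e12 - 12249/12872*e13 + 849/1609*e14 + 1545/25744*e15 + 4887/12872*e23 + 55791/51488*e24 + 10815/25744*e25 - 35217/25744*e34 - 3021/6436*e35 + 8959/51488*e45


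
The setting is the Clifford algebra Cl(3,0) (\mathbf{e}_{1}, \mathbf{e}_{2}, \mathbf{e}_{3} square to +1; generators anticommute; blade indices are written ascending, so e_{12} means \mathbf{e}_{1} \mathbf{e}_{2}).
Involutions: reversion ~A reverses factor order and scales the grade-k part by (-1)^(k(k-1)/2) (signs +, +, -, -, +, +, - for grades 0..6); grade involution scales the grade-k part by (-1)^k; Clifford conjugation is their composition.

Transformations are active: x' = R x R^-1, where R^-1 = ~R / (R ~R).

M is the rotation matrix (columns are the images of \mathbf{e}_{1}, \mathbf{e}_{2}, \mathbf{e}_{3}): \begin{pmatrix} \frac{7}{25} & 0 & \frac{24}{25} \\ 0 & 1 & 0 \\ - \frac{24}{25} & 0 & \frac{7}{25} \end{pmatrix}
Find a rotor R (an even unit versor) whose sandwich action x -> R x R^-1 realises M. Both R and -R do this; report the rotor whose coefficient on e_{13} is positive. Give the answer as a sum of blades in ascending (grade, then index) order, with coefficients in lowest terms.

Method: write R = a + b12*e_{12} + b13*e_{13} + b23*e_{23} with a^2 + b12^2 + b13^2 + b23^2 = 1 (so R^-1 = ~R). Expanding the columns R e_j ~R gives tr M = 4a^2 - 1 and, from the antisymmetric part, M21 - M12 = -4a*b12, M13 - M31 = 4a*b13, M32 - M23 = -4a*b23.
Here tr M = \frac{39}{25}, so a^2 = (1 + tr M)/4 = \frac{16}{25} and a = ±\frac{4}{5}. Taking a = \frac{4}{5}: M21 - M12 = 0, M13 - M31 = \frac{48}{25}, M32 - M23 = 0, giving b12 = 0, b13 = \frac{3}{5}, b23 = 0, i.e. R = \frac{4}{5} + \frac{3}{5} e_{13}.
Its e_{13} coefficient is already positive.
Answer: \frac{4}{5} + \frac{3}{5} e_{13}. Why the constraint matters: R and -R act identically through the sandwich — M has trace \frac{39}{25} either way — so only the sign condition on e_{13} picks one of the two preimages.


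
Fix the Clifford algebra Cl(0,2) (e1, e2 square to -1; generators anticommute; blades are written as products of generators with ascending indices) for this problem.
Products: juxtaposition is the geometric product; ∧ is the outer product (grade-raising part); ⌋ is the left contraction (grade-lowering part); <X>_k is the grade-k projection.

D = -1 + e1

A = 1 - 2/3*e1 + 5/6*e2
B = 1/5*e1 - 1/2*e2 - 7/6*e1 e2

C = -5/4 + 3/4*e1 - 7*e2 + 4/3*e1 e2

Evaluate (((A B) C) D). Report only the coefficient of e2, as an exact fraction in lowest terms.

step 1: 11/20 - 139/180*e1 - 23/18*e2 - e1 e2
step 2: -2779/360 - 989/135*e1 - 2131/1080*e2 + 601/72*e1 e2
step 3: 16249/1080 - 85/216*e1 + 5573/540*e2 - 1721/270*e1 e2
Answer: 5573/540


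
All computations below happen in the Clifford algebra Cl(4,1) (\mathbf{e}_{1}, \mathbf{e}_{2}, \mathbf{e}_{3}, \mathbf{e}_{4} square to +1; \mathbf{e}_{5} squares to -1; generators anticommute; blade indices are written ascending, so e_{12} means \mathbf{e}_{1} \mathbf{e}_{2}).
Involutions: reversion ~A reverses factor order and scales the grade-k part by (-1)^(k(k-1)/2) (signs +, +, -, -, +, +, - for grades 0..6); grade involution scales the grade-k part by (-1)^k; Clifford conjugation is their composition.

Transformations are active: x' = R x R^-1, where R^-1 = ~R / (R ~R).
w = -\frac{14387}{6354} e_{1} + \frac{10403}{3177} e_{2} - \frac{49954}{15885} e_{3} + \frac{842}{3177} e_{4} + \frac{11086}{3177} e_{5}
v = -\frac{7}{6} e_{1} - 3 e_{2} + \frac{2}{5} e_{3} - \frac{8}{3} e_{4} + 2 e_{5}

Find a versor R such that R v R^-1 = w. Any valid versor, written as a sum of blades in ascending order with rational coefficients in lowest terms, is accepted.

Sketch: the shared square \frac{12269}{900} makes R = v + w = -\frac{10900}{3177} e_{1} + \frac{872}{3177} e_{2} - \frac{8720}{3177} e_{3} - \frac{7630}{3177} e_{4} + \frac{17440}{3177} e_{5} the natural versor; its sandwich fixes that direction, negates (v - w)/2, and sends v to w.
Answer: -\frac{10900}{3177} e_{1} + \frac{872}{3177} e_{2} - \frac{8720}{3177} e_{3} - \frac{7630}{3177} e_{4} + \frac{17440}{3177} e_{5}


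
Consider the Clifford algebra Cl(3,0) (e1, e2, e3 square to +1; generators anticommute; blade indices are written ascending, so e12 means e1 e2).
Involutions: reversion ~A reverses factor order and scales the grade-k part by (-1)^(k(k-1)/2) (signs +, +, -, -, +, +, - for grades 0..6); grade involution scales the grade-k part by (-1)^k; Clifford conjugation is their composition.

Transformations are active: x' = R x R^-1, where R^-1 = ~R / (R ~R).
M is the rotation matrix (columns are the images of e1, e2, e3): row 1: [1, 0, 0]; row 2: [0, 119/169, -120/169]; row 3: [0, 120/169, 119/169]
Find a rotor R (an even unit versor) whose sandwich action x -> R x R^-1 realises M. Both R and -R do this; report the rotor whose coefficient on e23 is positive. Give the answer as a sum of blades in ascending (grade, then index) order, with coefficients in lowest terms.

Method: write R = a + b12*e12 + b13*e13 + b23*e23 with a^2 + b12^2 + b13^2 + b23^2 = 1 (so R^-1 = ~R). Expanding the columns R e_j ~R gives tr M = 4a^2 - 1 and, from the antisymmetric part, M21 - M12 = -4a*b12, M13 - M31 = 4a*b13, M32 - M23 = -4a*b23.
Here tr M = 407/169, so a^2 = (1 + tr M)/4 = 144/169 and a = ±12/13. Taking a = 12/13: M21 - M12 = 0, M13 - M31 = 0, M32 - M23 = 240/169, giving b12 = 0, b13 = 0, b23 = -5/13, i.e. R = 12/13 - 5/13*e23.
Its e23 coefficient is negative, so report the other preimage -R.
Answer: -12/13 + 5/13*e23. Sheet selection: the two-to-one cover makes ±R indistinguishable at the matrix level (trace 407/169), so uniqueness comes from the required sign on e23.


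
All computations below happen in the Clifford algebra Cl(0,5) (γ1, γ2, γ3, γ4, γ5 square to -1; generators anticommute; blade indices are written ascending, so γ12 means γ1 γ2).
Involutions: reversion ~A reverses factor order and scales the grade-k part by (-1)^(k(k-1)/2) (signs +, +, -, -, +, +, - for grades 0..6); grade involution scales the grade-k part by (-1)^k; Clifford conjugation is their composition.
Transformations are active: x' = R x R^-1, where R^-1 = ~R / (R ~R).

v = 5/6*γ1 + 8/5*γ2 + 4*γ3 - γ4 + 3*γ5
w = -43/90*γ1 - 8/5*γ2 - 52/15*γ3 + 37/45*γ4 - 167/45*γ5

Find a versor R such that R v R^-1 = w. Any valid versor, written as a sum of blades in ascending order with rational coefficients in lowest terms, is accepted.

Construction: equal norms (both -26329/900) license R = v + w = 16/45*γ1 + 8/15*γ3 - 8/45*γ4 - 32/45*γ5 — nothing changes along that direction, while (v - w)/2 changes sign, so v maps onto w.
Answer: 16/45*γ1 + 8/15*γ3 - 8/45*γ4 - 32/45*γ5


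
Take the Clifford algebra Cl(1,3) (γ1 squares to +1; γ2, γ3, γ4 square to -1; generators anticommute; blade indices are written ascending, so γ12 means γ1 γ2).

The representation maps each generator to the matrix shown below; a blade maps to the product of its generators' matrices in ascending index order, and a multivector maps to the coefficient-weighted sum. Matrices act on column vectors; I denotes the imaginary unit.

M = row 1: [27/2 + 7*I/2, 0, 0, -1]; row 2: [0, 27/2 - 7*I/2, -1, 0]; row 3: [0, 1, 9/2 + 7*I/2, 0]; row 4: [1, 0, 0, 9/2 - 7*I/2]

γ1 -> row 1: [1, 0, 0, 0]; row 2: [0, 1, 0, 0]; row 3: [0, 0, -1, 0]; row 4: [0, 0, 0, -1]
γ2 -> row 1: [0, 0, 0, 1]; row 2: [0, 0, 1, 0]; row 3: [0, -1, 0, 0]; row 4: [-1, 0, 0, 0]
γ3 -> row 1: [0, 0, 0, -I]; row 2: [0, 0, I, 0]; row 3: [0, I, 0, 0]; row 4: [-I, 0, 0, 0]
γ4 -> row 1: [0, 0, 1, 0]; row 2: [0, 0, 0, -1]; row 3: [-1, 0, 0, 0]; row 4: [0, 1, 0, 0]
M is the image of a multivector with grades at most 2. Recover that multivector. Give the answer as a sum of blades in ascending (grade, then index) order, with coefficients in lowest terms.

Method: the blade images are trace-orthogonal — tr(rho(e_A) rho(e_B)^-1) = 4 if A = B and 0 otherwise — and rho(e_A)^-1 = (e_A)^2 * rho(e_A) with (e_A)^2 = +1 or -1, so the coefficient of e_A in the preimage is (e_A)^2 * tr(M rho(e_A))/4.
Nonzero projections over blades of grade <= 2: 1: (1)^2 = +1, tr(M 1) = 36, coefficient 9; γ1: (γ1)^2 = +1, tr(M rho(γ1)) = 18, coefficient 9/2; γ2: (γ2)^2 = -1, tr(M rho(γ2)) = 4, coefficient -1; γ23: (γ23)^2 = -1, tr(M rho(γ23)) = 14, coefficient -7/2. Every other blade of grade <= 2 projects to 0.
Answer: 9 + 9/2*γ1 - γ2 - 7/2*γ23


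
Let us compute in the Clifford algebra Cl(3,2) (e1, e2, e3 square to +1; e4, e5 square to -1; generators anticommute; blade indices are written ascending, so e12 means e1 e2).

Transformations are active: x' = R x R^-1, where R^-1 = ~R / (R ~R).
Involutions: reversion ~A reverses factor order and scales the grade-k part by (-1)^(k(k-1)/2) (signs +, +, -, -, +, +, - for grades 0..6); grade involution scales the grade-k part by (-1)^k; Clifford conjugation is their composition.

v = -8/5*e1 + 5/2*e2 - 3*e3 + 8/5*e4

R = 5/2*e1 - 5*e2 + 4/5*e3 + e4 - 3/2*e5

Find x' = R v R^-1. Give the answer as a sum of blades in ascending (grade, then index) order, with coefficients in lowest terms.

~R = 5/2*e1 - 5*e2 + 4/5*e3 + e4 - 3/2*e5, and R ~R = 716/25, so R^-1 = ~R / (716/25).
R v = -41/2 - 7/4*e12 - 311/50*e13 + 28/5*e14 - 12/5*e15 + 13*e23 - 21/2*e24 + 15/4*e25 + 107/25*e34 - 9/2*e35 + 12/5*e45
Answer: -14169/7160*e1 + 3335/716*e2 + 332/179*e3 - 10853/3580*e4 + 3075/1432*e5


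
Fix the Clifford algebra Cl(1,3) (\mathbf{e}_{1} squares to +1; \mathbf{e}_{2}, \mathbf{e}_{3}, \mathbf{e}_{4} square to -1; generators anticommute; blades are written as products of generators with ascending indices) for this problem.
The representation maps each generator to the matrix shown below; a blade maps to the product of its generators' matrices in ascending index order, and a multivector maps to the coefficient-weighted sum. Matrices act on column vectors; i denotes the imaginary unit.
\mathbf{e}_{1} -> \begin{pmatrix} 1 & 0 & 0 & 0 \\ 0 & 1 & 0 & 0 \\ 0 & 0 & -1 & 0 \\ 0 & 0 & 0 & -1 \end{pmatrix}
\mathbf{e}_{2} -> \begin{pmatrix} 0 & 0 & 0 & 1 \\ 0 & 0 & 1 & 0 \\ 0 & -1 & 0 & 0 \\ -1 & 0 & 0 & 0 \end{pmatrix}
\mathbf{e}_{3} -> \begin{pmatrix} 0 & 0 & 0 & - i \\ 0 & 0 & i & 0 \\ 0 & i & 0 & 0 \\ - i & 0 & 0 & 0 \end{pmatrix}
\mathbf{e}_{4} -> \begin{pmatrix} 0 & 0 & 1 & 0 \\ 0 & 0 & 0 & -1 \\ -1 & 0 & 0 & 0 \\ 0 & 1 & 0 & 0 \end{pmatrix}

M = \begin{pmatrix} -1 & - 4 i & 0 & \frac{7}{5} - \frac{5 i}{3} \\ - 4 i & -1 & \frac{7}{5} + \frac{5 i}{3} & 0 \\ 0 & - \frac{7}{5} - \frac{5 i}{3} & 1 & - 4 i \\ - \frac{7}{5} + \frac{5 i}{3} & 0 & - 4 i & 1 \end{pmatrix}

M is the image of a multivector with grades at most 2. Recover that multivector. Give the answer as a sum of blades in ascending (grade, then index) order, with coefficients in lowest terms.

Method: the blade images are trace-orthogonal — tr(rho(e_A) rho(e_B)^-1) = 4 if A = B and 0 otherwise — and rho(e_A)^-1 = (e_A)^2 * rho(e_A) with (e_A)^2 = +1 or -1, so the coefficient of e_A in the preimage is (e_A)^2 * tr(M rho(e_A))/4.
Nonzero projections over blades of grade <= 2: e_{1}: (e_{1})^2 = +1, tr(M rho(e_{1})) = -4, coefficient -1; e_{2}: (e_{2})^2 = -1, tr(M rho(e_{2})) = - \frac{28}{5}, coefficient \frac{7}{5}; e_{1} e_{3}: (e_{1} e_{3})^2 = +1, tr(M rho(e_{1} e_{3})) = \frac{20}{3}, coefficient \frac{5}{3}; e_{3} e_{4}: (e_{3} e_{4})^2 = -1, tr(M rho(e_{3} e_{4})) = -16, coefficient 4. Every other blade of grade <= 2 projects to 0.
Answer: -e_{1} + \frac{7}{5} e_{2} + \frac{5}{3} e_{1} e_{3} + 4 e_{3} e_{4}


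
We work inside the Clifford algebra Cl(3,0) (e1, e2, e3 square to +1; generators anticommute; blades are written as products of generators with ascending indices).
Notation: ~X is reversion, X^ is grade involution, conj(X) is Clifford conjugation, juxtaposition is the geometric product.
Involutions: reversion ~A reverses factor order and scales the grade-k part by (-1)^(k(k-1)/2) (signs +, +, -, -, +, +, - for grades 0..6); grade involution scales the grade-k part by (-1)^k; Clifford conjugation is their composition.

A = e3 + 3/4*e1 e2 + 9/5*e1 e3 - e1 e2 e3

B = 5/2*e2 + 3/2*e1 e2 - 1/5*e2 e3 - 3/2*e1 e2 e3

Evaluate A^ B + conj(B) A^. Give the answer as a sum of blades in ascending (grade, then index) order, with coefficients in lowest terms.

first term: 3/8 + 83/40*e1 - 29/10*e2 - 3/8*e3 + 93/50*e1 e2 - 53/20*e1 e3 + 26/5*e2 e3 - 6*e1 e2 e3
second term: 21/8 + 67/40*e1 - 29/10*e2 + 21/8*e3 + 93/50*e1 e2 + 47/20*e1 e3 + 26/5*e2 e3 + 6*e1 e2 e3
Answer: 3 + 15/4*e1 - 29/5*e2 + 9/4*e3 + 93/25*e1 e2 - 3/10*e1 e3 + 52/5*e2 e3


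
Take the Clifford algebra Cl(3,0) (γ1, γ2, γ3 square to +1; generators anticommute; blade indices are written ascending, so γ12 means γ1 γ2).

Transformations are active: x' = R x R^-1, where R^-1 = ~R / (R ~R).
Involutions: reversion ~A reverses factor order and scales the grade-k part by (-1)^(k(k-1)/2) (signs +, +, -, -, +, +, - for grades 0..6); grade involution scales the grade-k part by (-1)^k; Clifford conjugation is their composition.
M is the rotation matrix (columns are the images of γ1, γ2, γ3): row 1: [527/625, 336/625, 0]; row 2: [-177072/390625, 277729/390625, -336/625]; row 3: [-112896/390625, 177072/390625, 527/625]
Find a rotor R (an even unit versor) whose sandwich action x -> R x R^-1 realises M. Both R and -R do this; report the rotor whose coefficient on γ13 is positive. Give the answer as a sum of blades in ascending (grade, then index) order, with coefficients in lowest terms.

Method: write R = a + b12*γ12 + b13*γ13 + b23*γ23 with a^2 + b12^2 + b13^2 + b23^2 = 1 (so R^-1 = ~R). Expanding the columns R e_j ~R gives tr M = 4a^2 - 1 and, from the antisymmetric part, M21 - M12 = -4a*b12, M13 - M31 = 4a*b13, M32 - M23 = -4a*b23.
Here tr M = 936479/390625, so a^2 = (1 + tr M)/4 = 331776/390625 and a = ±576/625. Taking a = 576/625: M21 - M12 = -387072/390625, M13 - M31 = 112896/390625, M32 - M23 = 387072/390625, giving b12 = 168/625, b13 = 49/625, b23 = -168/625, i.e. R = 576/625 + 168/625*γ12 + 49/625*γ13 - 168/625*γ23.
Its γ13 coefficient is already positive.
Answer: 576/625 + 168/625*γ12 + 49/625*γ13 - 168/625*γ23. Key observation: the double cover Spin(3) -> SO(3) sends R and -R to the same matrix (trace 936479/390625 here), so the stated sign of the γ13 coefficient is what selects one sheet.


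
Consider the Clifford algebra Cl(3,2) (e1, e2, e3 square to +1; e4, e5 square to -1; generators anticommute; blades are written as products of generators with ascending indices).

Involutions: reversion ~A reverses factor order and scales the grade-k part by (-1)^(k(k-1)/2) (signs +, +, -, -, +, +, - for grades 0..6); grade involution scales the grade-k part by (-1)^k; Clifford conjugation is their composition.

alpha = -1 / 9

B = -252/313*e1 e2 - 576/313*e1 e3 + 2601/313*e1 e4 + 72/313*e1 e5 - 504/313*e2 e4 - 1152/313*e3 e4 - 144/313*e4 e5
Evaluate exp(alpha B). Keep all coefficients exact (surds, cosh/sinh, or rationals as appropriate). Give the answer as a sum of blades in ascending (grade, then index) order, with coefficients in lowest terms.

B^2 term by term: the squares give (-252/313)^2*(e1 e2)^2 + (-576/313)^2*(e1 e3)^2 + (2601/313)^2*(e1 e4)^2 + (72/313)^2*(e1 e5)^2 + (-504/313)^2*(e2 e4)^2 + (-1152/313)^2*(e3 e4)^2 + (-144/313)^2*(e4 e5)^2 = 63504/97969*(-1) + 331776/97969*(-1) + 6765201/97969*(+1) + 5184/97969*(+1) + 254016/97969*(+1) + 1327104/97969*(+1) + 20736/97969*(-1) = 81 (each basis 2-blade squares to minus the product of its generators' squares); cross terms between blades sharing an index anticommute and cancel; the commuting (index-disjoint) pairs give grade-4 terms 2*c*c'*(blade product), which cancel blade by blade — e1 e2 e3 e4: 580608/97969 - 580608/97969 = 0; e1 e2 e4 e5: 72576/97969 - 72576/97969 = 0; e1 e3 e4 e5: 165888/97969 - 165888/97969 = 0 — confirming B is simple. So B^2 = 81.
B^2 = 81 — hyperbolic case — the even/odd split gives cosh and sinh: l = 9, alpha*l = -1, so exp(alpha B) = cosh(-1) + (sinh(-1)/9)*B = cosh(1) + (-sinh(1)/9)*B.
Answer: cosh(1) + 28*sinh(1)/313*e1 e2 + 64*sinh(1)/313*e1 e3 - 289*sinh(1)/313*e1 e4 - 8*sinh(1)/313*e1 e5 + 56*sinh(1)/313*e2 e4 + 128*sinh(1)/313*e3 e4 + 16*sinh(1)/313*e4 e5


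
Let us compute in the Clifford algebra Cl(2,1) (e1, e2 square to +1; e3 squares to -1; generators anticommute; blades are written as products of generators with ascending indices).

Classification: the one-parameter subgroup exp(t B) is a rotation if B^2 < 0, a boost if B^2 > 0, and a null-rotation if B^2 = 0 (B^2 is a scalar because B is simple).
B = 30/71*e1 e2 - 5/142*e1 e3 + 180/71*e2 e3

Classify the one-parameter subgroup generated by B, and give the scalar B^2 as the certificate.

B^2 term by term: the squares give (30/71)^2*(e1 e2)^2 + (-5/142)^2*(e1 e3)^2 + (180/71)^2*(e2 e3)^2 = 900/5041*(-1) + 25/20164*(+1) + 32400/5041*(+1) = 25/4 (each basis 2-blade squares to minus the product of its generators' squares); cross terms between blades sharing an index anticommute and cancel. So B^2 = 25/4.
Answer: boost, certificate B^2 = 25/4. The scalar 25/4 is the complete invariant here: its sign names the subgroup type.


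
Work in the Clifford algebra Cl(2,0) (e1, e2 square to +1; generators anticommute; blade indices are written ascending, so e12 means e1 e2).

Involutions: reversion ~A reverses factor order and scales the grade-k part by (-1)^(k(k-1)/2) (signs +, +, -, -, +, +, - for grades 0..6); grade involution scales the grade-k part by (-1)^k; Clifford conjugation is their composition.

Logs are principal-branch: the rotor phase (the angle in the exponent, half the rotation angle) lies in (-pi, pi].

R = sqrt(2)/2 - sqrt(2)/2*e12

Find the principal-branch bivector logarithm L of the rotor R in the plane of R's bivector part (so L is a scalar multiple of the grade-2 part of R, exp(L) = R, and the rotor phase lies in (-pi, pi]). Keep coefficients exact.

The scalar part of R is sqrt(2)/2, which fixes the principal-branch rotor phase; the unit plane is then the bivector part divided by the sine of that phase, and L is that plane scaled by the phase.
Concretely: cos(phase) = sqrt(2)/2 gives phase = ±pi/4, and since phase/sin(phase) is even the sign is immaterial: L = (phase/sin(phase)) * <R>_2 = (sqrt(2)*pi/4) * <R>_2.
Answer: -pi/4*e12


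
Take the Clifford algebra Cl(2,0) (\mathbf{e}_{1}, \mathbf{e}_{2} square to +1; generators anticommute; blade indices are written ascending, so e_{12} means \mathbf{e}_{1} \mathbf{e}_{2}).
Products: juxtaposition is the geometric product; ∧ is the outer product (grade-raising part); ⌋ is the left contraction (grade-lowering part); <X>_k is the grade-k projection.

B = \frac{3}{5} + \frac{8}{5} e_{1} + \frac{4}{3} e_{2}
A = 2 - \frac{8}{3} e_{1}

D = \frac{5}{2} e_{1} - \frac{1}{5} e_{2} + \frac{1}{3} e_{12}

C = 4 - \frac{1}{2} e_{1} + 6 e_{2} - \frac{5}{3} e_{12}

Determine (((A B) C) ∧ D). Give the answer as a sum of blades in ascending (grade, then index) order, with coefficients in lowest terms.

step 1: -\frac{46}{15} + \frac{8}{5} e_{1} + \frac{8}{3} e_{2} - \frac{32}{9} e_{12}
step 2: -\frac{404}{135} - \frac{403}{45} e_{1} - \frac{548}{45} e_{2} + \frac{82}{45} e_{12}
step 3: -\frac{202}{27} e_{1} + \frac{404}{675} e_{2} + \frac{63257}{2025} e_{12}
Answer: -\frac{202}{27} e_{1} + \frac{404}{675} e_{2} + \frac{63257}{2025} e_{12}


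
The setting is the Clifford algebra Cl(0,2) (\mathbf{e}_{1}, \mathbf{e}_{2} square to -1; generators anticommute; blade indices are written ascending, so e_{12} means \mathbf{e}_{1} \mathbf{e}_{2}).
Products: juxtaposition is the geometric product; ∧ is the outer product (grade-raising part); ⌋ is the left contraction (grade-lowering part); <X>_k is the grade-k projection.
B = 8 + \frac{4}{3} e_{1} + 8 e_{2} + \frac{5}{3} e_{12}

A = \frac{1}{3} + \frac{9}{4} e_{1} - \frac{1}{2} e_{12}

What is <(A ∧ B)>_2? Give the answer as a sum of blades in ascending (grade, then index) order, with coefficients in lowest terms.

step 1: \frac{8}{3} + \frac{166}{9} e_{1} + \frac{8}{3} e_{2} + \frac{131}{9} e_{12}
step 2: \frac{131}{9} e_{12}
Answer: \frac{131}{9} e_{12}


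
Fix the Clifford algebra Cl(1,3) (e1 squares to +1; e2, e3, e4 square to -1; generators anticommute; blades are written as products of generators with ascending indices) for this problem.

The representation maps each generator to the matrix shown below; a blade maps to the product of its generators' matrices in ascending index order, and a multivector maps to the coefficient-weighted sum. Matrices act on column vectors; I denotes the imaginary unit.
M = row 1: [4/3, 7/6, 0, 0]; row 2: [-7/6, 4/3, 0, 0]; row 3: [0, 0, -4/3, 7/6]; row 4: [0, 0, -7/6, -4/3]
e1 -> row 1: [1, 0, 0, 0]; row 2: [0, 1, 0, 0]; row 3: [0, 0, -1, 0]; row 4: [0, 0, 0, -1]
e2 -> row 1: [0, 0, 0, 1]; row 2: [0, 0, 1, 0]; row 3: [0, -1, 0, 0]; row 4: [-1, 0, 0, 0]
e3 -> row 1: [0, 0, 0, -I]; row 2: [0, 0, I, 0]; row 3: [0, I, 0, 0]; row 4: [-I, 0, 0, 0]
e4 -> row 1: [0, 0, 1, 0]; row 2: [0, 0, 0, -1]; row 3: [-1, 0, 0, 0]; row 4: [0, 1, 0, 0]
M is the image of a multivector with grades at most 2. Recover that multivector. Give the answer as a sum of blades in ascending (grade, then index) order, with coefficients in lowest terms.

Method: the blade images are trace-orthogonal — tr(rho(e_A) rho(e_B)^-1) = 4 if A = B and 0 otherwise — and rho(e_A)^-1 = (e_A)^2 * rho(e_A) with (e_A)^2 = +1 or -1, so the coefficient of e_A in the preimage is (e_A)^2 * tr(M rho(e_A))/4.
Nonzero projections over blades of grade <= 2: e1: (e1)^2 = +1, tr(M rho(e1)) = 16/3, coefficient 4/3; e2 e4: (e2 e4)^2 = -1, tr(M rho(e2 e4)) = -14/3, coefficient 7/6. Every other blade of grade <= 2 projects to 0.
Answer: 4/3*e1 + 7/6*e2 e4
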